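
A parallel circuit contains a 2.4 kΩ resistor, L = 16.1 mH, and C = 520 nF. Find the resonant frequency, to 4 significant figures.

ω₀ = 1/√(LC) = 1/√(0.0161 × 5.2e-07) = 10930 rad/s
f₀ = ω₀/(2π) = 1.739 kHz

1.739 kHz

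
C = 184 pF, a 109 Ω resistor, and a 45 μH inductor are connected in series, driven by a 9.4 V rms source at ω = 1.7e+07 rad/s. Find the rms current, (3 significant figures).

X_L = ωL = 765 Ω
X_C = 1/(ωC) = 320 Ω
Net reactance X = X_L − X_C = 445 Ω
Z = 109 + j445 Ω
|Z| = √(109² + 445²) = 458 Ω
I = V/|Z| = 9.4/458 = 20.5 mA

20.5 mA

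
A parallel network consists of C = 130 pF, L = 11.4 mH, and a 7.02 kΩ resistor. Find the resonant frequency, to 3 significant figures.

131 kHz

ω₀ = 1/√(LC) = 1/√(0.0114 × 1.3e-10) = 821400 rad/s
f₀ = ω₀/(2π) = 131 kHz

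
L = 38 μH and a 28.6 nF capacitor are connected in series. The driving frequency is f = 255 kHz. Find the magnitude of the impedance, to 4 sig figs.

39.06 Ω

ω = 2πf = 1.602e+06 rad/s
X_L = ωL = 60.88 Ω
X_C = 1/(ωC) = 21.82 Ω
Net reactance X = X_L − X_C = 39.06 Ω
Z = j39.06 Ω
|Z| = √(0² + 39.06²) = 39.06 Ω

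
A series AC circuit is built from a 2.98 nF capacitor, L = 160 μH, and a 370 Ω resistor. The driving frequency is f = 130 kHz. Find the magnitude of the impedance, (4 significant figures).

ω = 2πf = 816800 rad/s
X_L = ωL = 130.7 Ω
X_C = 1/(ωC) = 410.8 Ω
Net reactance X = X_L − X_C = -280.1 Ω
Z = 370.0 − j280.1 Ω
|Z| = √(370.0² + 280.1²) = 464.1 Ω

464.1 Ω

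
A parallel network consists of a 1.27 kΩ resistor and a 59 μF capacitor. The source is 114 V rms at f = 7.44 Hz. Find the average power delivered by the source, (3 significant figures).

10.2 W

ω = 2πf = 46.75 rad/s
X_C = 1/(ωC) = 363 Ω
Parallel: admittances add. Y = 1/R + jωC
Y = (0.000787 + j0.00276) S
|Y| = 0.00287 S → |Z| = 1/|Y| = 349 Ω, ∠Z = −∠Y = -74.1°
I = V/|Z| = 327 mA
P = VI cos φ = 114 × 0.327 × cos(-74.1°) = 10.2 W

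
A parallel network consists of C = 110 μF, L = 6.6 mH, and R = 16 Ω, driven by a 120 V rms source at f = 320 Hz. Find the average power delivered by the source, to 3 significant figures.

ω = 2πf = 2011 rad/s
X_L = ωL = 13.3 Ω
X_C = 1/(ωC) = 4.52 Ω
Parallel: admittances add. Y = 1/R + 1/(jωL) + jωC
Y = (0.0625 + j0.146) S
|Y| = 0.159 S → |Z| = 1/|Y| = 6.30 Ω, ∠Z = −∠Y = -66.8°
I = V/|Z| = 19.0 A
P = VI cos φ = 120 × 19.0 × cos(-66.8°) = 900 W

900 W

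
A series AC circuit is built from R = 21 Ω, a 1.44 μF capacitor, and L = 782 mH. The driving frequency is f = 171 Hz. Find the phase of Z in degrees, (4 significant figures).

ω = 2πf = 1074 rad/s
X_L = ωL = 840.2 Ω
X_C = 1/(ωC) = 646.3 Ω
Net reactance X = X_L − X_C = 193.9 Ω
Z = 21.00 + j193.9 Ω
|Z| = √(21.00² + 193.9²) = 195.0 Ω
∠Z = arctan(193.9/21.00) = 83.82°

83.82°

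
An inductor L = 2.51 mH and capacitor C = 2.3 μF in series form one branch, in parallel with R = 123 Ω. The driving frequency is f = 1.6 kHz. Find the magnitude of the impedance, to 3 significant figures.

17.8 Ω

ω = 2πf = 10050 rad/s
X_L = ωL = 25.2 Ω
X_C = 1/(ωC) = 43.2 Ω
Branch 1: Z₁ = R = 123 Ω
Branch 2 (series LC): Z₂ = j(X_L − X_C) = −j18.0 Ω
Parallel: Z = Z₁Z₂/(Z₁+Z₂), |Z| = 17.8 Ω, ∠Z = -81.7°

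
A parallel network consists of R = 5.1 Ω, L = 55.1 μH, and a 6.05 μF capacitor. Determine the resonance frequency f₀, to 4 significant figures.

8.717 kHz

ω₀ = 1/√(LC) = 1/√(5.51e-05 × 6.05e-06) = 54770 rad/s
f₀ = ω₀/(2π) = 8.717 kHz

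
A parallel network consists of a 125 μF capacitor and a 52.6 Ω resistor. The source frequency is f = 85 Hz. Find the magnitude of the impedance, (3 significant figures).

14.4 Ω

ω = 2πf = 534.1 rad/s
X_C = 1/(ωC) = 15.0 Ω
Parallel: admittances add. Y = 1/R + jωC
Y = (0.0190 + j0.0668) S
|Y| = 0.0694 S → |Z| = 1/|Y| = 14.4 Ω, ∠Z = −∠Y = -74.1°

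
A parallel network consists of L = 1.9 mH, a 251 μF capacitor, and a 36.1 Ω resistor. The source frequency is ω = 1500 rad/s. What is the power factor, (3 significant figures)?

0.734

X_L = ωL = 2.85 Ω
X_C = 1/(ωC) = 2.66 Ω
Parallel: admittances add. Y = 1/R + 1/(jωL) + jωC
Y = (0.0277 + j0.0256) S
|Y| = 0.0377 S → |Z| = 1/|Y| = 26.5 Ω, ∠Z = −∠Y = -42.8°
cos φ = cos(-42.8°) = 0.734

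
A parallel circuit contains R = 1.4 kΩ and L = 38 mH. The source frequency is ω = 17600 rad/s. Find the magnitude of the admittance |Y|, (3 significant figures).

1.66 mS

X_L = ωL = 669 Ω
Parallel: admittances add. Y = 1/R + 1/(jωL)
Y = (0.000714 − j0.00150) S
|Y| = 0.00166 S → |Z| = 1/|Y| = 603 Ω, ∠Z = −∠Y = 64.5°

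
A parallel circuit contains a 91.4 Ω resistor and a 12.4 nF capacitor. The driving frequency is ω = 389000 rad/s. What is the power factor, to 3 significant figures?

X_C = 1/(ωC) = 207 Ω
Parallel: admittances add. Y = 1/R + jωC
Y = (0.0109 + j0.00482) S
|Y| = 0.0120 S → |Z| = 1/|Y| = 83.6 Ω, ∠Z = −∠Y = -23.8°
cos φ = cos(-23.8°) = 0.915

0.915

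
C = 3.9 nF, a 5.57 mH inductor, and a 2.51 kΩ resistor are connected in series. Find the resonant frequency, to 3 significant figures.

34.1 kHz

ω₀ = 1/√(LC) = 1/√(0.00557 × 3.9e-09) = 214600 rad/s
f₀ = ω₀/(2π) = 34.1 kHz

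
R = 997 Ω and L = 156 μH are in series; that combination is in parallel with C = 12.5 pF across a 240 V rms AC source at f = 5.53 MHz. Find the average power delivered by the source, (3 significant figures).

1.89 W

ω = 2πf = 3.475e+07 rad/s
X_L = ωL = 5420 Ω
X_C = 1/(ωC) = 2300 Ω
Branch 1 (R+jX_L): Z₁ = 997 + j5420 Ω, |Z₁| = 5510 Ω
Branch 2 (−jX_C): Z₂ = −j2300 Ω
Parallel: Z = Z₁Z₂/(Z₁+Z₂), |Z| = 3880 Ω, ∠Z = -82.7°
I = V/|Z| = 61.9 mA
P = VI cos φ = 240 × 0.0619 × cos(-82.7°) = 1.89 W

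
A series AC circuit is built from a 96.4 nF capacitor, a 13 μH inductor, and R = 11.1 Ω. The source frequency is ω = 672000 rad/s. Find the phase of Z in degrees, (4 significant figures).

X_L = ωL = 8.736 Ω
X_C = 1/(ωC) = 15.44 Ω
Net reactance X = X_L − X_C = -6.701 Ω
Z = 11.10 − j6.701 Ω
|Z| = √(11.10² + 6.701²) = 12.97 Ω
∠Z = arctan(-6.701/11.10) = -31.12°

-31.12°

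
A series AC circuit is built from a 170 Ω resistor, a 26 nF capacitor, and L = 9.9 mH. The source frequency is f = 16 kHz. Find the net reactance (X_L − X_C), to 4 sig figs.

612.7 Ω

ω = 2πf = 100500 rad/s
X_L = ωL = 995.3 Ω
X_C = 1/(ωC) = 382.6 Ω
X = 995.3 − 382.6 = 612.7 Ω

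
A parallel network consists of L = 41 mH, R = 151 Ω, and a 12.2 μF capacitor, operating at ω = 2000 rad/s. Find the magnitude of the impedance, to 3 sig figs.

72.0 Ω

X_L = ωL = 82.0 Ω
X_C = 1/(ωC) = 41.0 Ω
Parallel: admittances add. Y = 1/R + 1/(jωL) + jωC
Y = (0.00662 + j0.0122) S
|Y| = 0.0139 S → |Z| = 1/|Y| = 72.0 Ω, ∠Z = −∠Y = -61.5°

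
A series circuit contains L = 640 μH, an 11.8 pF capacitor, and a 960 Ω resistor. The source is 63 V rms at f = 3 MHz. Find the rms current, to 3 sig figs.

8.26 mA

ω = 2πf = 1.885e+07 rad/s
X_L = ωL = 12100 Ω
X_C = 1/(ωC) = 4500 Ω
Net reactance X = X_L − X_C = 7570 Ω
Z = 960 + j7570 Ω
|Z| = √(960² + 7570²) = 7630 Ω
I = V/|Z| = 63/7630 = 8.26 mA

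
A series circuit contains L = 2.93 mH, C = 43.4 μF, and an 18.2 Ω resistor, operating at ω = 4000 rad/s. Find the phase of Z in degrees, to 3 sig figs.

18.1°

X_L = ωL = 11.7 Ω
X_C = 1/(ωC) = 5.76 Ω
Net reactance X = X_L − X_C = 5.96 Ω
Z = 18.2 + j5.96 Ω
|Z| = √(18.2² + 5.96²) = 19.2 Ω
∠Z = arctan(5.96/18.2) = 18.1°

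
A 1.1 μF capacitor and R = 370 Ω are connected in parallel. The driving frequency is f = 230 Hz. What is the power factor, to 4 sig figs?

0.8620

ω = 2πf = 1445 rad/s
X_C = 1/(ωC) = 629.1 Ω
Parallel: admittances add. Y = 1/R + jωC
Y = (0.002703 + j0.001590) S
|Y| = 0.003136 S → |Z| = 1/|Y| = 318.9 Ω, ∠Z = −∠Y = -30.46°
cos φ = cos(-30.46°) = 0.8620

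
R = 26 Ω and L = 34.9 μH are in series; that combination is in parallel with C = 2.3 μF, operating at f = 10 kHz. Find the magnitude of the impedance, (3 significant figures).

6.83 Ω

ω = 2πf = 62830 rad/s
X_L = ωL = 2.19 Ω
X_C = 1/(ωC) = 6.92 Ω
Branch 1 (R+jX_L): Z₁ = 26.0 + j2.19 Ω, |Z₁| = 26.1 Ω
Branch 2 (−jX_C): Z₂ = −j6.92 Ω
Parallel: Z = Z₁Z₂/(Z₁+Z₂), |Z| = 6.83 Ω, ∠Z = -74.9°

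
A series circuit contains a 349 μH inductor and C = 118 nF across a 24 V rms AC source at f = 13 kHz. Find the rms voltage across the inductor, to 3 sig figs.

9.09 V

ω = 2πf = 81680 rad/s
X_L = ωL = 28.5 Ω
X_C = 1/(ωC) = 104 Ω
Net reactance X = X_L − X_C = -75.2 Ω
Z = − j75.2 Ω
|Z| = √(0² + 75.2²) = 75.2 Ω
I = V/|Z| = 319 mA
V_L = I·|Z_L| = 0.319 × 28.5 = 9.09 V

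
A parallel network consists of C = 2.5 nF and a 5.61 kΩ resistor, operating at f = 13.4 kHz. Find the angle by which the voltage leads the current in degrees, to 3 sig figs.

ω = 2πf = 84190 rad/s
X_C = 1/(ωC) = 4750 Ω
Parallel: admittances add. Y = 1/R + jωC
Y = (0.000178 + j0.000210) S
|Y| = 0.000276 S → |Z| = 1/|Y| = 3630 Ω, ∠Z = −∠Y = -49.7°

-49.7°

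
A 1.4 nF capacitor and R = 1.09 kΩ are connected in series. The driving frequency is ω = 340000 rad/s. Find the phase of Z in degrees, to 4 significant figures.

X_C = 1/(ωC) = 2101 Ω
Z = 1090 − j2101 Ω
|Z| = √(1090² + 2101²) = 2367 Ω
∠Z = arctan(-2101/1090) = -62.58°

-62.58°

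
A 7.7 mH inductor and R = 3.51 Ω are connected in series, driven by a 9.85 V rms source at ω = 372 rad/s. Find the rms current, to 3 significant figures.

X_L = ωL = 2.86 Ω
Z = 3.51 + j2.86 Ω
|Z| = √(3.51² + 2.86²) = 4.53 Ω
I = V/|Z| = 9.85/4.53 = 2.17 A

2.17 A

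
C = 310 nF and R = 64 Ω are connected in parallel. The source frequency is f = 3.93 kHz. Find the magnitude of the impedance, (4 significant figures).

ω = 2πf = 24690 rad/s
X_C = 1/(ωC) = 130.6 Ω
Parallel: admittances add. Y = 1/R + jωC
Y = (0.01562 + j0.007655) S
|Y| = 0.01740 S → |Z| = 1/|Y| = 57.47 Ω, ∠Z = −∠Y = -26.10°

57.47 Ω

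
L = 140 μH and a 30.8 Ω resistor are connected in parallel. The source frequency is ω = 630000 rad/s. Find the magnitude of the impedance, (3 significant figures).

29.1 Ω

X_L = ωL = 88.2 Ω
Parallel: admittances add. Y = 1/R + 1/(jωL)
Y = (0.0325 − j0.0113) S
|Y| = 0.0344 S → |Z| = 1/|Y| = 29.1 Ω, ∠Z = −∠Y = 19.2°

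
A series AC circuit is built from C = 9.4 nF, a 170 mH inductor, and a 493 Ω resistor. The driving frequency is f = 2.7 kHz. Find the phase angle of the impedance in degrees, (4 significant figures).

ω = 2πf = 16960 rad/s
X_L = ωL = 2884 Ω
X_C = 1/(ωC) = 6271 Ω
Net reactance X = X_L − X_C = -3387 Ω
Z = 493.0 − j3387 Ω
|Z| = √(493.0² + 3387²) = 3423 Ω
∠Z = arctan(-3387/493.0) = -81.72°

-81.72°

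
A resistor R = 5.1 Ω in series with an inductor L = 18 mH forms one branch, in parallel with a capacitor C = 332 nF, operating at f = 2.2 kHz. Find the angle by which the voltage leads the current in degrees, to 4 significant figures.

-81.81°

ω = 2πf = 13820 rad/s
X_L = ωL = 248.8 Ω
X_C = 1/(ωC) = 217.9 Ω
Branch 1 (R+jX_L): Z₁ = 5.100 + j248.8 Ω, |Z₁| = 248.9 Ω
Branch 2 (−jX_C): Z₂ = −j217.9 Ω
Parallel: Z = Z₁Z₂/(Z₁+Z₂), |Z| = 1731 Ω, ∠Z = -81.81°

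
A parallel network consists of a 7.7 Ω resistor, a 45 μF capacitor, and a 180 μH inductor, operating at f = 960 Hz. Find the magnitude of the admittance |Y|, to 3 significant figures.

662 mS

ω = 2πf = 6032 rad/s
X_L = ωL = 1.09 Ω
X_C = 1/(ωC) = 3.68 Ω
Parallel: admittances add. Y = 1/R + 1/(jωL) + jωC
Y = (0.130 − j0.650) S
|Y| = 0.662 S → |Z| = 1/|Y| = 1.51 Ω, ∠Z = −∠Y = 78.7°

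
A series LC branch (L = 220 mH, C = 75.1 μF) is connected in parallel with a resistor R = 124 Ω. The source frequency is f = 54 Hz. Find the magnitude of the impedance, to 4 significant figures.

ω = 2πf = 339.3 rad/s
X_L = ωL = 74.64 Ω
X_C = 1/(ωC) = 39.25 Ω
Branch 1: Z₁ = R = 124.0 Ω
Branch 2 (series LC): Z₂ = j(X_L − X_C) = j35.40 Ω
Parallel: Z = Z₁Z₂/(Z₁+Z₂), |Z| = 34.04 Ω, ∠Z = 74.07°

34.04 Ω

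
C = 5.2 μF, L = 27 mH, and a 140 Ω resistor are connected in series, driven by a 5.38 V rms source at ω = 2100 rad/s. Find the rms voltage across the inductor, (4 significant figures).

X_L = ωL = 56.70 Ω
X_C = 1/(ωC) = 91.58 Ω
Net reactance X = X_L − X_C = -34.88 Ω
Z = 140.0 − j34.88 Ω
|Z| = √(140.0² + 34.88²) = 144.3 Ω
I = V/|Z| = 37.29 mA
V_L = I·|Z_L| = 0.03729 × 56.70 = 2.114 V

2.114 V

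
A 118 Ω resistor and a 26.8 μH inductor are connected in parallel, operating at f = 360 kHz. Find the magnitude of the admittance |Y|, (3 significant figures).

ω = 2πf = 2.262e+06 rad/s
X_L = ωL = 60.6 Ω
Parallel: admittances add. Y = 1/R + 1/(jωL)
Y = (0.00847 − j0.0165) S
|Y| = 0.0185 S → |Z| = 1/|Y| = 53.9 Ω, ∠Z = −∠Y = 62.8°

18.5 mS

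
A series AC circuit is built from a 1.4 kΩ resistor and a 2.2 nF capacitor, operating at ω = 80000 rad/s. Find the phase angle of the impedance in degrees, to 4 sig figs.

X_C = 1/(ωC) = 5682 Ω
Z = 1400 − j5682 Ω
|Z| = √(1400² + 5682²) = 5852 Ω
∠Z = arctan(-5682/1400) = -76.16°

-76.16°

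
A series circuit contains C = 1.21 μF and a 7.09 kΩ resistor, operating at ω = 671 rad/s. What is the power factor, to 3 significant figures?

0.985

X_C = 1/(ωC) = 1230 Ω
Z = 7090 − j1230 Ω
|Z| = √(7090² + 1230²) = 7200 Ω
∠Z = arctan(-1230/7090) = -9.85°
cos φ = cos(-9.85°) = 0.985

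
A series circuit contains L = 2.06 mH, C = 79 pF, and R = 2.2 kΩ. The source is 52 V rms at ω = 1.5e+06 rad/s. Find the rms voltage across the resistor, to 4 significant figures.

X_L = ωL = 3090 Ω
X_C = 1/(ωC) = 8439 Ω
Net reactance X = X_L − X_C = -5349 Ω
Z = 2200 − j5349 Ω
|Z| = √(2200² + 5349²) = 5784 Ω
I = V/|Z| = 8.991 mA
V_R = I·|Z_R| = 0.008991 × 2200 = 19.78 V

19.78 V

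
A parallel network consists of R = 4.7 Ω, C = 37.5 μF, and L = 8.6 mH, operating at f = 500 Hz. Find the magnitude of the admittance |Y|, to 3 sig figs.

228 mS

ω = 2πf = 3142 rad/s
X_L = ωL = 27.0 Ω
X_C = 1/(ωC) = 8.49 Ω
Parallel: admittances add. Y = 1/R + 1/(jωL) + jωC
Y = (0.213 + j0.0808) S
|Y| = 0.228 S → |Z| = 1/|Y| = 4.39 Ω, ∠Z = −∠Y = -20.8°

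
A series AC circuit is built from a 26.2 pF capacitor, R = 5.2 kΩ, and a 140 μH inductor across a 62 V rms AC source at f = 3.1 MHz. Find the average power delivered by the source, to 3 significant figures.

ω = 2πf = 1.948e+07 rad/s
X_L = ωL = 2730 Ω
X_C = 1/(ωC) = 1960 Ω
Net reactance X = X_L − X_C = 767 Ω
Z = 5200 + j767 Ω
|Z| = √(5200² + 767²) = 5260 Ω
∠Z = arctan(767/5200) = 8.39°
I = V/|Z| = 11.8 mA
P = VI cos φ = 62 × 0.0118 × cos(8.39°) = 723 mW

723 mW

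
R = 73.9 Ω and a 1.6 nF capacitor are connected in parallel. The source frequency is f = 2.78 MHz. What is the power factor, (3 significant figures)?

ω = 2πf = 1.747e+07 rad/s
X_C = 1/(ωC) = 35.8 Ω
Parallel: admittances add. Y = 1/R + jωC
Y = (0.0135 + j0.0279) S
|Y| = 0.0311 S → |Z| = 1/|Y| = 32.2 Ω, ∠Z = −∠Y = -64.2°
cos φ = cos(-64.2°) = 0.436

0.436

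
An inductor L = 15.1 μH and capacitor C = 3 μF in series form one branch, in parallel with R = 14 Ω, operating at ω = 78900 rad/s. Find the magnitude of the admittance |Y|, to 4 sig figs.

X_L = ωL = 1.191 Ω
X_C = 1/(ωC) = 4.225 Ω
Branch 1: Z₁ = R = 14.00 Ω
Branch 2 (series LC): Z₂ = j(X_L − X_C) = −j3.033 Ω
Parallel: Z = Z₁Z₂/(Z₁+Z₂), |Z| = 2.965 Ω, ∠Z = -77.77°
|Y| = 1/|Z| = 337.3 mS

337.3 mS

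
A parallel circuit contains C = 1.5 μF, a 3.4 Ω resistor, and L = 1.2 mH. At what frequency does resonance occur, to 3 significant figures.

3.75 kHz

ω₀ = 1/√(LC) = 1/√(0.0012 × 1.5e-06) = 23570 rad/s
f₀ = ω₀/(2π) = 3.75 kHz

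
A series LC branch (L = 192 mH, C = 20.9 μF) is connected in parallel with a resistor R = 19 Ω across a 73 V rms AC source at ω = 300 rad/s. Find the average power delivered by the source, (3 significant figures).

280 W

X_L = ωL = 57.6 Ω
X_C = 1/(ωC) = 159 Ω
Branch 1: Z₁ = R = 19.0 Ω
Branch 2 (series LC): Z₂ = j(X_L − X_C) = −j102 Ω
Parallel: Z = Z₁Z₂/(Z₁+Z₂), |Z| = 18.7 Ω, ∠Z = -10.6°
I = V/|Z| = 3.91 A
P = VI cos φ = 73 × 3.91 × cos(-10.6°) = 280 W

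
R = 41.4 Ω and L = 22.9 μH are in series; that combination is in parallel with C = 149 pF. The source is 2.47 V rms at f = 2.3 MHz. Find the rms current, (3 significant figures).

2.23 mA

ω = 2πf = 1.445e+07 rad/s
X_L = ωL = 331 Ω
X_C = 1/(ωC) = 464 Ω
Branch 1 (R+jX_L): Z₁ = 41.4 + j331 Ω, |Z₁| = 334 Ω
Branch 2 (−jX_C): Z₂ = −j464 Ω
Parallel: Z = Z₁Z₂/(Z₁+Z₂), |Z| = 1110 Ω, ∠Z = 65.6°
I = V/|Z| = 2.47/1110 = 2.23 mA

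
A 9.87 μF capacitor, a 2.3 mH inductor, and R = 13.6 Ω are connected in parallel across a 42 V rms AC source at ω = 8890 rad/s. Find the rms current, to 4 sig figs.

3.493 A

X_L = ωL = 20.45 Ω
X_C = 1/(ωC) = 11.40 Ω
Parallel: admittances add. Y = 1/R + 1/(jωL) + jωC
Y = (0.07353 + j0.03884) S
|Y| = 0.08316 S → |Z| = 1/|Y| = 12.03 Ω, ∠Z = −∠Y = -27.84°
I = V/|Z| = 42/12.03 = 3.493 A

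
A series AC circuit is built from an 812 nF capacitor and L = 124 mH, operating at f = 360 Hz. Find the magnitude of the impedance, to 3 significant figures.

264 Ω

ω = 2πf = 2262 rad/s
X_L = ωL = 280 Ω
X_C = 1/(ωC) = 544 Ω
Net reactance X = X_L − X_C = -264 Ω
Z = − j264 Ω
|Z| = √(0² + 264²) = 264 Ω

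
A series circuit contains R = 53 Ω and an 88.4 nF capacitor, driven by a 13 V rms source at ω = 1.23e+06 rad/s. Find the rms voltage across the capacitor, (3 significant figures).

X_C = 1/(ωC) = 9.20 Ω
Z = 53.0 − j9.20 Ω
|Z| = √(53.0² + 9.20²) = 53.8 Ω
I = V/|Z| = 242 mA
V_C = I·|Z_C| = 0.242 × 9.20 = 2.22 V

2.22 V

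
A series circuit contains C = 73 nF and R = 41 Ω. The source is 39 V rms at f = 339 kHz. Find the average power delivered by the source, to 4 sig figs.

36.21 W

ω = 2πf = 2.13e+06 rad/s
X_C = 1/(ωC) = 6.431 Ω
Z = 41.00 − j6.431 Ω
|Z| = √(41.00² + 6.431²) = 41.50 Ω
∠Z = arctan(-6.431/41.00) = -8.915°
I = V/|Z| = 939.7 mA
P = VI cos φ = 39 × 0.9397 × cos(-8.915°) = 36.21 W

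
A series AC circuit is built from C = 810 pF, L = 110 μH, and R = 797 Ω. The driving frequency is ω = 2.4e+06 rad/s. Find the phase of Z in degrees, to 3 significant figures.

-17.4°

X_L = ωL = 264 Ω
X_C = 1/(ωC) = 514 Ω
Net reactance X = X_L − X_C = -250 Ω
Z = 797 − j250 Ω
|Z| = √(797² + 250²) = 835 Ω
∠Z = arctan(-250/797) = -17.4°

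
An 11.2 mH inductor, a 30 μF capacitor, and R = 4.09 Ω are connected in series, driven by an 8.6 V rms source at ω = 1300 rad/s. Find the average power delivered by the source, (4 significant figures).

X_L = ωL = 14.56 Ω
X_C = 1/(ωC) = 25.64 Ω
Net reactance X = X_L − X_C = -11.08 Ω
Z = 4.090 − j11.08 Ω
|Z| = √(4.090² + 11.08²) = 11.81 Ω
∠Z = arctan(-11.08/4.090) = -69.74°
I = V/|Z| = 728.1 mA
P = VI cos φ = 8.6 × 0.7281 × cos(-69.74°) = 2.168 W

2.168 W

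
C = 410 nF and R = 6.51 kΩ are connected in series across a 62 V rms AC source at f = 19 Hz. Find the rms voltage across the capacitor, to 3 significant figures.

ω = 2πf = 119.4 rad/s
X_C = 1/(ωC) = 20400 Ω
Z = 6510 − j20400 Ω
|Z| = √(6510² + 20400²) = 21400 Ω
I = V/|Z| = 2.89 mA
V_C = I·|Z_C| = 0.00289 × 20400 = 59.1 V

59.1 V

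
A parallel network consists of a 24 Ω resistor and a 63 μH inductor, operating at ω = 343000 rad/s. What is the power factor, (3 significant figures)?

X_L = ωL = 21.6 Ω
Parallel: admittances add. Y = 1/R + 1/(jωL)
Y = (0.0417 − j0.0463) S
|Y| = 0.0623 S → |Z| = 1/|Y| = 16.1 Ω, ∠Z = −∠Y = 48.0°
cos φ = cos(48.0°) = 0.669

0.669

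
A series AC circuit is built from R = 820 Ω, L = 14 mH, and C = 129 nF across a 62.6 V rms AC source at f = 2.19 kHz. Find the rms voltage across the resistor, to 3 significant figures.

57.0 V

ω = 2πf = 13760 rad/s
X_L = ωL = 193 Ω
X_C = 1/(ωC) = 563 Ω
Net reactance X = X_L − X_C = -371 Ω
Z = 820 − j371 Ω
|Z| = √(820² + 371²) = 900 Ω
I = V/|Z| = 69.6 mA
V_R = I·|Z_R| = 0.0696 × 820 = 57.0 V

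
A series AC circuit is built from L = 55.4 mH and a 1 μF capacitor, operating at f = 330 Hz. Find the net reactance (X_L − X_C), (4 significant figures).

-367.4 Ω

ω = 2πf = 2073 rad/s
X_L = ωL = 114.9 Ω
X_C = 1/(ωC) = 482.3 Ω
X = 114.9 − 482.3 = -367.4 Ω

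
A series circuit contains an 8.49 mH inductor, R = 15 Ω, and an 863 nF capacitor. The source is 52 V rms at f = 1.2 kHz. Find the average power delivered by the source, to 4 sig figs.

ω = 2πf = 7540 rad/s
X_L = ωL = 64.01 Ω
X_C = 1/(ωC) = 153.7 Ω
Net reactance X = X_L − X_C = -89.67 Ω
Z = 15.00 − j89.67 Ω
|Z| = √(15.00² + 89.67²) = 90.92 Ω
∠Z = arctan(-89.67/15.00) = -80.50°
I = V/|Z| = 572.0 mA
P = VI cos φ = 52 × 0.5720 × cos(-80.50°) = 4.907 W

4.907 W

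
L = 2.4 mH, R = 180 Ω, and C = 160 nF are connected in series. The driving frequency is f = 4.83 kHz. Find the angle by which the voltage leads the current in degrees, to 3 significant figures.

ω = 2πf = 30350 rad/s
X_L = ωL = 72.8 Ω
X_C = 1/(ωC) = 206 Ω
Net reactance X = X_L − X_C = -133 Ω
Z = 180 − j133 Ω
|Z| = √(180² + 133²) = 224 Ω
∠Z = arctan(-133/180) = -36.5°

-36.5°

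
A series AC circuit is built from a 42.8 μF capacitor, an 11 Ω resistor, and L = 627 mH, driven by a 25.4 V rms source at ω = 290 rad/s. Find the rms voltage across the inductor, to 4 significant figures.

45.34 V

X_L = ωL = 181.8 Ω
X_C = 1/(ωC) = 80.57 Ω
Net reactance X = X_L − X_C = 101.3 Ω
Z = 11.00 + j101.3 Ω
|Z| = √(11.00² + 101.3²) = 101.9 Ω
I = V/|Z| = 249.4 mA
V_L = I·|Z_L| = 0.2494 × 181.8 = 45.34 V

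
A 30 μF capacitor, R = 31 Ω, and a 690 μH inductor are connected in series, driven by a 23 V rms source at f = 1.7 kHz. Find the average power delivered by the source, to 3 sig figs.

ω = 2πf = 10680 rad/s
X_L = ωL = 7.37 Ω
X_C = 1/(ωC) = 3.12 Ω
Net reactance X = X_L − X_C = 4.25 Ω
Z = 31.0 + j4.25 Ω
|Z| = √(31.0² + 4.25²) = 31.3 Ω
∠Z = arctan(4.25/31.0) = 7.81°
I = V/|Z| = 735 mA
P = VI cos φ = 23 × 0.735 × cos(7.81°) = 16.7 W

16.7 W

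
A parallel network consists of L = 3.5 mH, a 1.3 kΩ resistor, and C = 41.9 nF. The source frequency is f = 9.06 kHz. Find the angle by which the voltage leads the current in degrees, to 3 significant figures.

73.7°

ω = 2πf = 56930 rad/s
X_L = ωL = 199 Ω
X_C = 1/(ωC) = 419 Ω
Parallel: admittances add. Y = 1/R + 1/(jωL) + jωC
Y = (0.000769 − j0.00263) S
|Y| = 0.00274 S → |Z| = 1/|Y| = 364 Ω, ∠Z = −∠Y = 73.7°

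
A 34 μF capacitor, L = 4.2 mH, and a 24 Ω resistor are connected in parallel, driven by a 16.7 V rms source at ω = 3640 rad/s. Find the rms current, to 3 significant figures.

X_L = ωL = 15.3 Ω
X_C = 1/(ωC) = 8.08 Ω
Parallel: admittances add. Y = 1/R + 1/(jωL) + jωC
Y = (0.0417 + j0.0583) S
|Y| = 0.0717 S → |Z| = 1/|Y| = 13.9 Ω, ∠Z = −∠Y = -54.5°
I = V/|Z| = 16.7/13.9 = 1.20 A

1.20 A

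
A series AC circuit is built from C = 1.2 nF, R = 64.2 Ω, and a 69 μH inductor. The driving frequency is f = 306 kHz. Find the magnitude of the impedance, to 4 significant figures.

ω = 2πf = 1.923e+06 rad/s
X_L = ωL = 132.7 Ω
X_C = 1/(ωC) = 433.4 Ω
Net reactance X = X_L − X_C = -300.8 Ω
Z = 64.20 − j300.8 Ω
|Z| = √(64.20² + 300.8²) = 307.5 Ω

307.5 Ω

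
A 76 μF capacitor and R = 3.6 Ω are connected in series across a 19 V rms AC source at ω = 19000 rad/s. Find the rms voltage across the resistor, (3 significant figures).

18.7 V

X_C = 1/(ωC) = 0.693 Ω
Z = 3.60 − j0.693 Ω
|Z| = √(3.60² + 0.693²) = 3.67 Ω
I = V/|Z| = 5.18 A
V_R = I·|Z_R| = 5.18 × 3.60 = 18.7 V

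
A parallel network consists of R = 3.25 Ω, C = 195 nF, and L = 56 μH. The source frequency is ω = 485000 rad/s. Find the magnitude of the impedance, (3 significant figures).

X_L = ωL = 27.2 Ω
X_C = 1/(ωC) = 10.6 Ω
Parallel: admittances add. Y = 1/R + 1/(jωL) + jωC
Y = (0.308 + j0.0578) S
|Y| = 0.313 S → |Z| = 1/|Y| = 3.19 Ω, ∠Z = −∠Y = -10.6°

3.19 Ω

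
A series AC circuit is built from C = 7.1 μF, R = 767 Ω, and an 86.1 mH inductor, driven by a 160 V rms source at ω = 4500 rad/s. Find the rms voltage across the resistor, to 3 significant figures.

X_L = ωL = 387 Ω
X_C = 1/(ωC) = 31.3 Ω
Net reactance X = X_L − X_C = 356 Ω
Z = 767 + j356 Ω
|Z| = √(767² + 356²) = 846 Ω
I = V/|Z| = 189 mA
V_R = I·|Z_R| = 0.189 × 767 = 145 V

145 V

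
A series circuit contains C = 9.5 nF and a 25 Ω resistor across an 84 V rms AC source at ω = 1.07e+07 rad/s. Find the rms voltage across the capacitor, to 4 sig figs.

X_C = 1/(ωC) = 9.838 Ω
Z = 25.00 − j9.838 Ω
|Z| = √(25.00² + 9.838²) = 26.87 Ω
I = V/|Z| = 3.127 A
V_C = I·|Z_C| = 3.127 × 9.838 = 30.76 V

30.76 V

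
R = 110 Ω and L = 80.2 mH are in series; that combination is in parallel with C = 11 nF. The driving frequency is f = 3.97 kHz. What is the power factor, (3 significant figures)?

ω = 2πf = 24940 rad/s
X_L = ωL = 2000 Ω
X_C = 1/(ωC) = 3640 Ω
Branch 1 (R+jX_L): Z₁ = 110 + j2000 Ω, |Z₁| = 2000 Ω
Branch 2 (−jX_C): Z₂ = −j3640 Ω
Parallel: Z = Z₁Z₂/(Z₁+Z₂), |Z| = 4430 Ω, ∠Z = 83.0°
cos φ = cos(83.0°) = 0.121

0.121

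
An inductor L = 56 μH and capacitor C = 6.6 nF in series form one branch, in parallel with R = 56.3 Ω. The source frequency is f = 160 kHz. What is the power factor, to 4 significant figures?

ω = 2πf = 1.005e+06 rad/s
X_L = ωL = 56.30 Ω
X_C = 1/(ωC) = 150.7 Ω
Branch 1: Z₁ = R = 56.30 Ω
Branch 2 (series LC): Z₂ = j(X_L − X_C) = −j94.42 Ω
Parallel: Z = Z₁Z₂/(Z₁+Z₂), |Z| = 48.36 Ω, ∠Z = -30.81°
cos φ = cos(-30.81°) = 0.8589

0.8589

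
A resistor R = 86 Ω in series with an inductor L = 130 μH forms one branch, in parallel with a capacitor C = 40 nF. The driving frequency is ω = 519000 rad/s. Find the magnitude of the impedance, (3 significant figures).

X_L = ωL = 67.5 Ω
X_C = 1/(ωC) = 48.2 Ω
Branch 1 (R+jX_L): Z₁ = 86.0 + j67.5 Ω, |Z₁| = 109 Ω
Branch 2 (−jX_C): Z₂ = −j48.2 Ω
Parallel: Z = Z₁Z₂/(Z₁+Z₂), |Z| = 59.7 Ω, ∠Z = -64.5°

59.7 Ω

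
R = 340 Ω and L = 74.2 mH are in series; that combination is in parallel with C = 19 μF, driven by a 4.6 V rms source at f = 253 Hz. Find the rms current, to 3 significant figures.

ω = 2πf = 1590 rad/s
X_L = ωL = 118 Ω
X_C = 1/(ωC) = 33.1 Ω
Branch 1 (R+jX_L): Z₁ = 340 + j118 Ω, |Z₁| = 360 Ω
Branch 2 (−jX_C): Z₂ = −j33.1 Ω
Parallel: Z = Z₁Z₂/(Z₁+Z₂), |Z| = 34.0 Ω, ∠Z = -84.9°
I = V/|Z| = 4.6/34.0 = 135 mA

135 mA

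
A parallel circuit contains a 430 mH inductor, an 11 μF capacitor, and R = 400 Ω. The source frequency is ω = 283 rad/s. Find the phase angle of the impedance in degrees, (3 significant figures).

63.9°

X_L = ωL = 122 Ω
X_C = 1/(ωC) = 321 Ω
Parallel: admittances add. Y = 1/R + 1/(jωL) + jωC
Y = (0.00250 − j0.00510) S
|Y| = 0.00568 S → |Z| = 1/|Y| = 176 Ω, ∠Z = −∠Y = 63.9°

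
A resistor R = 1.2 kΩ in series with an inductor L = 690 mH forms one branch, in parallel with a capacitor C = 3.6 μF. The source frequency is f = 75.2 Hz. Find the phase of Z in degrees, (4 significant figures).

ω = 2πf = 472.5 rad/s
X_L = ωL = 326.0 Ω
X_C = 1/(ωC) = 587.9 Ω
Branch 1 (R+jX_L): Z₁ = 1200 + j326.0 Ω, |Z₁| = 1243 Ω
Branch 2 (−jX_C): Z₂ = −j587.9 Ω
Parallel: Z = Z₁Z₂/(Z₁+Z₂), |Z| = 595.2 Ω, ∠Z = -62.49°

-62.49°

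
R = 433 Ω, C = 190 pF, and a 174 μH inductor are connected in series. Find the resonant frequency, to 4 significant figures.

ω₀ = 1/√(LC) = 1/√(0.000174 × 1.9e-10) = 5.5e+06 rad/s
f₀ = ω₀/(2π) = 875.3 kHz

875.3 kHz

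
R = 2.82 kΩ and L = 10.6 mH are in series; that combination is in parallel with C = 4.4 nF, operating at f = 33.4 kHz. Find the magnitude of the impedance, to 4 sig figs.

ω = 2πf = 209900 rad/s
X_L = ωL = 2224 Ω
X_C = 1/(ωC) = 1083 Ω
Branch 1 (R+jX_L): Z₁ = 2820 + j2224 Ω, |Z₁| = 3592 Ω
Branch 2 (−jX_C): Z₂ = −j1083 Ω
Parallel: Z = Z₁Z₂/(Z₁+Z₂), |Z| = 1279 Ω, ∠Z = -73.77°

1279 Ω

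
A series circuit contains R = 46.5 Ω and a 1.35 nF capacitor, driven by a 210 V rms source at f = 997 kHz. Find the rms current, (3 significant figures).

1.65 A

ω = 2πf = 6.264e+06 rad/s
X_C = 1/(ωC) = 118 Ω
Z = 46.5 − j118 Ω
|Z| = √(46.5² + 118²) = 127 Ω
I = V/|Z| = 210/127 = 1.65 A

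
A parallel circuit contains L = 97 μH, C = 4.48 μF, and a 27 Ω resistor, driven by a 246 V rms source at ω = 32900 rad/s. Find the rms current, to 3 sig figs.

X_L = ωL = 3.19 Ω
X_C = 1/(ωC) = 6.78 Ω
Parallel: admittances add. Y = 1/R + 1/(jωL) + jωC
Y = (0.0370 − j0.166) S
|Y| = 0.170 S → |Z| = 1/|Y| = 5.88 Ω, ∠Z = −∠Y = 77.4°
I = V/|Z| = 246/5.88 = 41.8 A

41.8 A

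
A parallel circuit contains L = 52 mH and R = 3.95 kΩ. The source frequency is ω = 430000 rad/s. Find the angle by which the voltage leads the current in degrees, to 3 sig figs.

10.0°

X_L = ωL = 22400 Ω
Parallel: admittances add. Y = 1/R + 1/(jωL)
Y = (0.000253 − j4.47e-05) S
|Y| = 0.000257 S → |Z| = 1/|Y| = 3890 Ω, ∠Z = −∠Y = 10.0°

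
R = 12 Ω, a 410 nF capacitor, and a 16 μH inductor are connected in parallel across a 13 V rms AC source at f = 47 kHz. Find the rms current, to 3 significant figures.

1.60 A

ω = 2πf = 295300 rad/s
X_L = ωL = 4.72 Ω
X_C = 1/(ωC) = 8.26 Ω
Parallel: admittances add. Y = 1/R + 1/(jωL) + jωC
Y = (0.0833 − j0.0906) S
|Y| = 0.123 S → |Z| = 1/|Y| = 8.13 Ω, ∠Z = −∠Y = 47.4°
I = V/|Z| = 13/8.13 = 1.60 A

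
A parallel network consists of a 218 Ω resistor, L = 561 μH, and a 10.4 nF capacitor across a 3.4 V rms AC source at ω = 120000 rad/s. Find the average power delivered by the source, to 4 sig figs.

X_L = ωL = 67.32 Ω
X_C = 1/(ωC) = 801.3 Ω
Parallel: admittances add. Y = 1/R + 1/(jωL) + jωC
Y = (0.004587 − j0.01361) S
|Y| = 0.01436 S → |Z| = 1/|Y| = 69.64 Ω, ∠Z = −∠Y = 71.37°
I = V/|Z| = 48.82 mA
P = VI cos φ = 3.4 × 0.04882 × cos(71.37°) = 53.03 mW

53.03 mW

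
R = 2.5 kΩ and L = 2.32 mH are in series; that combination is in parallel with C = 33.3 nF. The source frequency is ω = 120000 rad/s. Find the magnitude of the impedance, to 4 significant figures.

251.8 Ω

X_L = ωL = 278.4 Ω
X_C = 1/(ωC) = 250.3 Ω
Branch 1 (R+jX_L): Z₁ = 2500 + j278.4 Ω, |Z₁| = 2515 Ω
Branch 2 (−jX_C): Z₂ = −j250.3 Ω
Parallel: Z = Z₁Z₂/(Z₁+Z₂), |Z| = 251.8 Ω, ∠Z = -84.29°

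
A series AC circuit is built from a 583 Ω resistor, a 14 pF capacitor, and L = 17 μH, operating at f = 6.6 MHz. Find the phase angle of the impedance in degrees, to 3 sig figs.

-60.2°

ω = 2πf = 4.147e+07 rad/s
X_L = ωL = 705 Ω
X_C = 1/(ωC) = 1720 Ω
Net reactance X = X_L − X_C = -1020 Ω
Z = 583 − j1020 Ω
|Z| = √(583² + 1020²) = 1170 Ω
∠Z = arctan(-1020/583) = -60.2°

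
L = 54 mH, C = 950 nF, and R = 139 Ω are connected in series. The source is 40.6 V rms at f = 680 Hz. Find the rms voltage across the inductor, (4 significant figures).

ω = 2πf = 4273 rad/s
X_L = ωL = 230.7 Ω
X_C = 1/(ωC) = 246.4 Ω
Net reactance X = X_L − X_C = -15.65 Ω
Z = 139.0 − j15.65 Ω
|Z| = √(139.0² + 15.65²) = 139.9 Ω
I = V/|Z| = 290.3 mA
V_L = I·|Z_L| = 0.2903 × 230.7 = 66.97 V

66.97 V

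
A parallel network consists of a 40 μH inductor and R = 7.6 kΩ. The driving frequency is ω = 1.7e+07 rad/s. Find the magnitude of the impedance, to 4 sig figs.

X_L = ωL = 680.0 Ω
Parallel: admittances add. Y = 1/R + 1/(jωL)
Y = (0.0001316 − j0.001471) S
|Y| = 0.001476 S → |Z| = 1/|Y| = 677.3 Ω, ∠Z = −∠Y = 84.89°

677.3 Ω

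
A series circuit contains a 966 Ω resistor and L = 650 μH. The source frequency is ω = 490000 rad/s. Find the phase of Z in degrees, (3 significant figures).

X_L = ωL = 318 Ω
Z = 966 + j318 Ω
|Z| = √(966² + 318²) = 1020 Ω
∠Z = arctan(318/966) = 18.2°

18.2°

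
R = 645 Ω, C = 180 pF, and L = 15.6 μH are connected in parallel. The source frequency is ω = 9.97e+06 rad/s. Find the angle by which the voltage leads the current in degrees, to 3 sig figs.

X_L = ωL = 156 Ω
X_C = 1/(ωC) = 557 Ω
Parallel: admittances add. Y = 1/R + 1/(jωL) + jωC
Y = (0.00155 − j0.00463) S
|Y| = 0.00489 S → |Z| = 1/|Y| = 205 Ω, ∠Z = −∠Y = 71.5°

71.5°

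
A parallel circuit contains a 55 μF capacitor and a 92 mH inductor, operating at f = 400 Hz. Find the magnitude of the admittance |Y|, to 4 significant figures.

133.9 mS

ω = 2πf = 2513 rad/s
X_L = ωL = 231.2 Ω
X_C = 1/(ωC) = 7.234 Ω
Parallel: admittances add. Y = 1/(jωL) + jωC
Y = (0 + j0.1339) S
|Y| = 0.1339 S → |Z| = 1/|Y| = 7.468 Ω, ∠Z = −∠Y = -90.00°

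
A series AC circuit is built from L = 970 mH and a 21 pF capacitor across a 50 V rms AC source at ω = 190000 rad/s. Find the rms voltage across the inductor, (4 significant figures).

138.9 V

X_L = ωL = 184300 Ω
X_C = 1/(ωC) = 250600 Ω
Net reactance X = X_L − X_C = -66330 Ω
Z = − j66330 Ω
|Z| = √(0² + 66330²) = 66330 Ω
I = V/|Z| = 753.8 μA
V_L = I·|Z_L| = 0.0007538 × 184300 = 138.9 V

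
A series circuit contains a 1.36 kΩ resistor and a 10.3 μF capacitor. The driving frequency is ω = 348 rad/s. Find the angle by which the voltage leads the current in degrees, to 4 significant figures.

-11.59°

X_C = 1/(ωC) = 279.0 Ω
Z = 1360 − j279.0 Ω
|Z| = √(1360² + 279.0²) = 1388 Ω
∠Z = arctan(-279.0/1360) = -11.59°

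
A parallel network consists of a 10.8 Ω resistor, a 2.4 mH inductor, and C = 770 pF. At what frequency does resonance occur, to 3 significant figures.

117 kHz

ω₀ = 1/√(LC) = 1/√(0.0024 × 7.7e-10) = 735600 rad/s
f₀ = ω₀/(2π) = 117 kHz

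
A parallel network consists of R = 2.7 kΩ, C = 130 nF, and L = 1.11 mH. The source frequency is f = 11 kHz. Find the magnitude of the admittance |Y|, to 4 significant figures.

ω = 2πf = 69120 rad/s
X_L = ωL = 76.72 Ω
X_C = 1/(ωC) = 111.3 Ω
Parallel: admittances add. Y = 1/R + 1/(jωL) + jωC
Y = (0.0003704 − j0.004050) S
|Y| = 0.004067 S → |Z| = 1/|Y| = 245.9 Ω, ∠Z = −∠Y = 84.77°

4.067 mS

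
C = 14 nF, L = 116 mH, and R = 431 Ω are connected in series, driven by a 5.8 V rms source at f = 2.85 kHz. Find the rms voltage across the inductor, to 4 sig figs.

6.148 V

ω = 2πf = 17910 rad/s
X_L = ωL = 2077 Ω
X_C = 1/(ωC) = 3989 Ω
Net reactance X = X_L − X_C = -1912 Ω
Z = 431.0 − j1912 Ω
|Z| = √(431.0² + 1912²) = 1960 Ω
I = V/|Z| = 2.960 mA
V_L = I·|Z_L| = 0.002960 × 2077 = 6.148 V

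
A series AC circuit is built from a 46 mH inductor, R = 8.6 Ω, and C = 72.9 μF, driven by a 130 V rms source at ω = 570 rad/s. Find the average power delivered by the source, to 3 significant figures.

1.85 kW

X_L = ωL = 26.2 Ω
X_C = 1/(ωC) = 24.1 Ω
Net reactance X = X_L − X_C = 2.15 Ω
Z = 8.60 + j2.15 Ω
|Z| = √(8.60² + 2.15²) = 8.87 Ω
∠Z = arctan(2.15/8.60) = 14.1°
I = V/|Z| = 14.7 A
P = VI cos φ = 130 × 14.7 × cos(14.1°) = 1.85 kW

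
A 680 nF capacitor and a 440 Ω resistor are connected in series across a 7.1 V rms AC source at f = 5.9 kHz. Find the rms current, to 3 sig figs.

16.1 mA

ω = 2πf = 37070 rad/s
X_C = 1/(ωC) = 39.7 Ω
Z = 440 − j39.7 Ω
|Z| = √(440² + 39.7²) = 442 Ω
I = V/|Z| = 7.1/442 = 16.1 mA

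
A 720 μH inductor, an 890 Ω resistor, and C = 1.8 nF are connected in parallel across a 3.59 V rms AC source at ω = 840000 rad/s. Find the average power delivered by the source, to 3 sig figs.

14.5 mW

X_L = ωL = 605 Ω
X_C = 1/(ωC) = 661 Ω
Parallel: admittances add. Y = 1/R + 1/(jωL) + jωC
Y = (0.00112 − j0.000141) S
|Y| = 0.00113 S → |Z| = 1/|Y| = 883 Ω, ∠Z = −∠Y = 7.17°
I = V/|Z| = 4.07 mA
P = VI cos φ = 3.59 × 0.00407 × cos(7.17°) = 14.5 mW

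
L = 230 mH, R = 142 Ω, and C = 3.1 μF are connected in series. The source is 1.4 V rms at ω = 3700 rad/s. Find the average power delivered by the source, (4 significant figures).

X_L = ωL = 851.0 Ω
X_C = 1/(ωC) = 87.18 Ω
Net reactance X = X_L − X_C = 763.8 Ω
Z = 142.0 + j763.8 Ω
|Z| = √(142.0² + 763.8²) = 776.9 Ω
∠Z = arctan(763.8/142.0) = 79.47°
I = V/|Z| = 1.802 mA
P = VI cos φ = 1.4 × 0.001802 × cos(79.47°) = 461.1 μW

461.1 μW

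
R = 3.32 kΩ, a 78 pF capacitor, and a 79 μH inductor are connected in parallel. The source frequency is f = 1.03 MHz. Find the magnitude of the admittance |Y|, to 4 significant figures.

1.482 mS

ω = 2πf = 6.472e+06 rad/s
X_L = ωL = 511.3 Ω
X_C = 1/(ωC) = 1981 Ω
Parallel: admittances add. Y = 1/R + 1/(jωL) + jωC
Y = (0.0003012 − j0.001451) S
|Y| = 0.001482 S → |Z| = 1/|Y| = 674.7 Ω, ∠Z = −∠Y = 78.27°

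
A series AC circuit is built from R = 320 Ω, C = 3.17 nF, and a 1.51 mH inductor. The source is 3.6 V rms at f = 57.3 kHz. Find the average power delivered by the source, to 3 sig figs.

ω = 2πf = 360000 rad/s
X_L = ωL = 544 Ω
X_C = 1/(ωC) = 876 Ω
Net reactance X = X_L − X_C = -333 Ω
Z = 320 − j333 Ω
|Z| = √(320² + 333²) = 462 Ω
∠Z = arctan(-333/320) = -46.1°
I = V/|Z| = 7.80 mA
P = VI cos φ = 3.6 × 0.00780 × cos(-46.1°) = 19.5 mW

19.5 mW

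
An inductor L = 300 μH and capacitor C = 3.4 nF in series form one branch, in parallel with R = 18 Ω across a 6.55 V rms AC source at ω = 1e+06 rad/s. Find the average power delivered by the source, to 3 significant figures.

2.38 W

X_L = ωL = 300 Ω
X_C = 1/(ωC) = 294 Ω
Branch 1: Z₁ = R = 18.0 Ω
Branch 2 (series LC): Z₂ = j(X_L − X_C) = j5.88 Ω
Parallel: Z = Z₁Z₂/(Z₁+Z₂), |Z| = 5.59 Ω, ∠Z = 71.9°
I = V/|Z| = 1.17 A
P = VI cos φ = 6.55 × 1.17 × cos(71.9°) = 2.38 W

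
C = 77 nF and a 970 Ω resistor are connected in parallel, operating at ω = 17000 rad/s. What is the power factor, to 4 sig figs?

0.6187

X_C = 1/(ωC) = 763.9 Ω
Parallel: admittances add. Y = 1/R + jωC
Y = (0.001031 + j0.001309) S
|Y| = 0.001666 S → |Z| = 1/|Y| = 600.2 Ω, ∠Z = −∠Y = -51.78°
cos φ = cos(-51.78°) = 0.6187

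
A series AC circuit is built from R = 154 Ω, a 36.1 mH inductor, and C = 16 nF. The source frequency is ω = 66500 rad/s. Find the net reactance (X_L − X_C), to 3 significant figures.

X_L = ωL = 2400 Ω
X_C = 1/(ωC) = 940 Ω
X = 2400 − 940 = 1460 Ω

1460 Ω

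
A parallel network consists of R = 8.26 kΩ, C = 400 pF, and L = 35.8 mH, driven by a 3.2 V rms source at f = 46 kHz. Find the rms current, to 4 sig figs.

ω = 2πf = 289000 rad/s
X_L = ωL = 10350 Ω
X_C = 1/(ωC) = 8650 Ω
Parallel: admittances add. Y = 1/R + 1/(jωL) + jωC
Y = (0.0001211 + j1.897e-05) S
|Y| = 0.0001225 S → |Z| = 1/|Y| = 8160 Ω, ∠Z = −∠Y = -8.903°
I = V/|Z| = 3.2/8160 = 392.1 μA

392.1 μA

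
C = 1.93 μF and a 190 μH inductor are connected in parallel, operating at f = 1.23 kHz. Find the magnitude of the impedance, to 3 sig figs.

ω = 2πf = 7728 rad/s
X_L = ωL = 1.47 Ω
X_C = 1/(ωC) = 67.0 Ω
Parallel: admittances add. Y = 1/(jωL) + jωC
Y = (0 − j0.666) S
|Y| = 0.666 S → |Z| = 1/|Y| = 1.50 Ω, ∠Z = −∠Y = 90.0°

1.50 Ω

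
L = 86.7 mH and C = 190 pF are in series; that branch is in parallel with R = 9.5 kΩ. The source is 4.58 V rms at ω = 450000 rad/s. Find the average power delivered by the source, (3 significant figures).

2.21 mW

X_L = ωL = 39000 Ω
X_C = 1/(ωC) = 11700 Ω
Branch 1: Z₁ = R = 9500 Ω
Branch 2 (series LC): Z₂ = j(X_L − X_C) = j27300 Ω
Parallel: Z = Z₁Z₂/(Z₁+Z₂), |Z| = 8970 Ω, ∠Z = 19.2°
I = V/|Z| = 510 μA
P = VI cos φ = 4.58 × 0.000510 × cos(19.2°) = 2.21 mW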